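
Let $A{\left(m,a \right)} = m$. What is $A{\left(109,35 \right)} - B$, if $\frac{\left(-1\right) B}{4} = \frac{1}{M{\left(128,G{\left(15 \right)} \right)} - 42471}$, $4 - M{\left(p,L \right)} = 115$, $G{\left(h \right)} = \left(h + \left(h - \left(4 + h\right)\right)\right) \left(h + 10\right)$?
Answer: $\frac{2320717}{21291} \approx 109.0$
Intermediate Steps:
$G{\left(h \right)} = \left(-4 + h\right) \left(10 + h\right)$ ($G{\left(h \right)} = \left(h - 4\right) \left(10 + h\right) = \left(-4 + h\right) \left(10 + h\right)$)
$M{\left(p,L \right)} = -111$ ($M{\left(p,L \right)} = 4 - 115 = -111$)
$B = \frac{2}{21291}$ ($B = - \frac{4}{-111 - 42471} = - \frac{4}{-42582} = \left(-4\right) \left(- \frac{1}{42582}\right) = \frac{2}{21291} \approx 9.3936 \cdot 10^{-5}$)
$A{\left(109,35 \right)} - B = 109 - \frac{2}{21291} = \frac{2320717}{21291}$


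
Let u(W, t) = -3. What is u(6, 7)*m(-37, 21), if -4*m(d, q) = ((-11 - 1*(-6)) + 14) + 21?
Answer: 45/2 ≈ 22.500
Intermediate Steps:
m(d, q) = -15/2 (m(d, q) = -(((-11 - 1*(-6)) + 14) + 21)/4 = -(((-11 + 6) + 14) + 21)/4 = -((-5 + 14) + 21)/4 = -(9 + 21)/4 = -¼*30 = -15/2)
u(6, 7)*m(-37, 21) = -3*(-15/2) = 45/2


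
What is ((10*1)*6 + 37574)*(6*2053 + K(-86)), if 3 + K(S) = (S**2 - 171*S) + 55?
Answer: 1297319248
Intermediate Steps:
K(S) = 52 + S**2 - 171*S (K(S) = -3 + ((S**2 - 171*S) + 55) = -3 + (55 + S**2 - 171*S) = 52 + S**2 - 171*S)
((10*1)*6 + 37574)*(6*2053 + K(-86)) = ((10*1)*6 + 37574)*(6*2053 + (52 + (-86)**2 - 171*(-86))) = (10*6 + 37574)*(12318 + (52 + 7396 + 14706)) = (60 + 37574)*(12318 + 22154) = 37634*34472 = 1297319248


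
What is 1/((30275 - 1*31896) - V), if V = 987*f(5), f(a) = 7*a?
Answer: -1/36166 ≈ -2.7650e-5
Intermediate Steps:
V = 34545 (V = 987*(7*5) = 987*35 = 34545)
1/((30275 - 1*31896) - V) = 1/((30275 - 1*31896) - 1*34545) = 1/((30275 - 31896) - 34545) = 1/(-1621 - 34545) = 1/(-36166) = -1/36166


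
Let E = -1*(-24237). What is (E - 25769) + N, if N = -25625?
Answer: -27157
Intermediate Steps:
E = 24237
(E - 25769) + N = (24237 - 25769) - 25625 = -1532 - 25625 = -27157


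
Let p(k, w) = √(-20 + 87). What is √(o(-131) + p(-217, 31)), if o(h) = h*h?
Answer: √(17161 + √67) ≈ 131.03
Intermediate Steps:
o(h) = h²
p(k, w) = √67
√(o(-131) + p(-217, 31)) = √((-131)² + √67) = √(17161 + √67)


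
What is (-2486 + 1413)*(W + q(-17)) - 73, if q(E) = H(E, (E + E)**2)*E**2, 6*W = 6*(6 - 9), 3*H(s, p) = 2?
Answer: -610756/3 ≈ -2.0359e+5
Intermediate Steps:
H(s, p) = 2/3 (H(s, p) = (1/3)*2 = 2/3)
W = -3 (W = (6*(6 - 9))/6 = (6*(-3))/6 = (1/6)*(-18) = -3)
q(E) = 2*E**2/3
(-2486 + 1413)*(W + q(-17)) - 73 = (-2486 + 1413)*(-3 + (2/3)*(-17)**2) - 73 = -1073*(-3 + (2/3)*289) - 73 = -1073*(-3 + 578/3) - 73 = -1073*569/3 - 73 = -610537/3 - 73 = -610756/3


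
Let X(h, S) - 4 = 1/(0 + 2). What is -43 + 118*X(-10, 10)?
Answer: 488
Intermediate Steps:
X(h, S) = 9/2 (X(h, S) = 4 + 1/(0 + 2) = 4 + 1/2 = 4 + ½ = 9/2)
-43 + 118*X(-10, 10) = -43 + 118*(9/2) = -43 + 531 = 488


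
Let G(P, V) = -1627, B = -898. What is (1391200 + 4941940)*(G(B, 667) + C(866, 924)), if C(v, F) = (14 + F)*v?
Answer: 5134156268340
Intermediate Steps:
C(v, F) = v*(14 + F)
(1391200 + 4941940)*(G(B, 667) + C(866, 924)) = (1391200 + 4941940)*(-1627 + 866*(14 + 924)) = 6333140*(-1627 + 866*938) = 6333140*(-1627 + 812308) = 6333140*810681 = 5134156268340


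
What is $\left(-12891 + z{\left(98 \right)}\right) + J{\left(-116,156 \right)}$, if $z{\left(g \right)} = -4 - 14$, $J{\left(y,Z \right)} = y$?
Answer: $-13025$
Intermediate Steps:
$z{\left(g \right)} = -18$ ($z{\left(g \right)} = -4 - 14 = -18$)
$\left(-12891 + z{\left(98 \right)}\right) + J{\left(-116,156 \right)} = \left(-12891 - 18\right) - 116 = -12909 - 116 = -13025$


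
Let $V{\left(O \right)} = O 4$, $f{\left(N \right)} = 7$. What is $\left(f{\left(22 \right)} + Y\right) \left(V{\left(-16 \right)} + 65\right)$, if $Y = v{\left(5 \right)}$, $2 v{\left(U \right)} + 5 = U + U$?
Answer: $\frac{19}{2} \approx 9.5$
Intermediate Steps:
$v{\left(U \right)} = - \frac{5}{2} + U$ ($v{\left(U \right)} = - \frac{5}{2} + \frac{U + U}{2} = - \frac{5}{2} + \frac{2 U}{2} = - \frac{5}{2} + U$)
$Y = \frac{5}{2}$ ($Y = - \frac{5}{2} + 5 = \frac{5}{2} \approx 2.5$)
$V{\left(O \right)} = 4 O$
$\left(f{\left(22 \right)} + Y\right) \left(V{\left(-16 \right)} + 65\right) = \left(7 + \frac{5}{2}\right) \left(4 \left(-16\right) + 65\right) = \frac{19 \left(-64 + 65\right)}{2} = \frac{19}{2} \cdot 1 = \frac{19}{2}$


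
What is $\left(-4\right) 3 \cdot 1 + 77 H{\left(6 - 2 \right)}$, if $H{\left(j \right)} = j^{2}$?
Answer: $1220$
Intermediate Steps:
$\left(-4\right) 3 \cdot 1 + 77 H{\left(6 - 2 \right)} = \left(-4\right) 3 \cdot 1 + 77 \left(6 - 2\right)^{2} = \left(-12\right) 1 + 77 \left(6 - 2\right)^{2} = -12 + 77 \cdot 4^{2} = -12 + 77 \cdot 16 = -12 + 1232 = 1220$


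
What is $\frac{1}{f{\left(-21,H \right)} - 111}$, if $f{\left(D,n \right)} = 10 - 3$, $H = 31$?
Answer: $- \frac{1}{104} \approx -0.0096154$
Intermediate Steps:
$f{\left(D,n \right)} = 7$
$\frac{1}{f{\left(-21,H \right)} - 111} = \frac{1}{7 - 111} = \frac{1}{-104} = - \frac{1}{104}$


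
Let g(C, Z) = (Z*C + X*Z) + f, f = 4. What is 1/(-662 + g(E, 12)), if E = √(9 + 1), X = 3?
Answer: -311/192722 - 3*√10/96361 ≈ -0.0017122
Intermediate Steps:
E = √10 ≈ 3.1623
g(C, Z) = 4 + 3*Z + C*Z (g(C, Z) = (Z*C + 3*Z) + 4 = (C*Z + 3*Z) + 4 = (3*Z + C*Z) + 4 = 4 + 3*Z + C*Z)
1/(-662 + g(E, 12)) = 1/(-662 + (4 + 3*12 + √10*12)) = 1/(-662 + (4 + 36 + 12*√10)) = 1/(-662 + (40 + 12*√10)) = 1/(-622 + 12*√10)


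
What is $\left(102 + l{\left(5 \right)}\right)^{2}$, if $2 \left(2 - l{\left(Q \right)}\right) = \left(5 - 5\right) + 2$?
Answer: $10609$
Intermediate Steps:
$l{\left(Q \right)} = 1$ ($l{\left(Q \right)} = 2 - \frac{\left(5 - 5\right) + 2}{2} = 2 - \frac{0 + 2}{2} = 2 - 1 = 1$)
$\left(102 + l{\left(5 \right)}\right)^{2} = \left(102 + 1\right)^{2} = 103^{2} = 10609$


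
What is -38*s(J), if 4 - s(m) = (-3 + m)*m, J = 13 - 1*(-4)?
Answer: 8892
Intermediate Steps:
J = 17 (J = 13 + 4 = 17)
s(m) = 4 - m*(-3 + m) (s(m) = 4 - (-3 + m)*m = 4 - m*(-3 + m))
-38*s(J) = -38*(4 - 1*17**2 + 3*17) = -38*(4 - 1*289 + 51) = -38*(4 - 289 + 51) = -38*(-234) = 8892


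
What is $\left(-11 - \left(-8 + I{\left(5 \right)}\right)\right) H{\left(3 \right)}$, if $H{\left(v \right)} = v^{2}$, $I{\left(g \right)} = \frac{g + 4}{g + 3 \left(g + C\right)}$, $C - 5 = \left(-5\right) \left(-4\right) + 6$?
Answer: $- \frac{3132}{113} \approx -27.717$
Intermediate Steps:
$C = 31$ ($C = 5 + \left(\left(-5\right) \left(-4\right) + 6\right) = 5 + \left(20 + 6\right) = 5 + 26 = 31$)
$I{\left(g \right)} = \frac{4 + g}{93 + 4 g}$ ($I{\left(g \right)} = \frac{g + 4}{g + 3 \left(g + 31\right)} = \frac{4 + g}{g + 3 \left(31 + g\right)} = \frac{4 + g}{g + \left(93 + 3 g\right)} = \frac{4 + g}{93 + 4 g}$)
$\left(-11 - \left(-8 + I{\left(5 \right)}\right)\right) H{\left(3 \right)} = \left(-11 + \left(8 - \frac{4 + 5}{93 + 4 \cdot 5}\right)\right) 3^{2} = \left(-11 + \left(8 - \frac{1}{93 + 20} \cdot 9\right)\right) 9 = \left(-11 + \left(8 - \frac{1}{113} \cdot 9\right)\right) 9 = \left(-11 + \left(8 - \frac{9}{113}\right)\right) 9 = \left(-11 + \frac{895}{113}\right) 9 = \left(- \frac{348}{113}\right) 9 = - \frac{3132}{113}$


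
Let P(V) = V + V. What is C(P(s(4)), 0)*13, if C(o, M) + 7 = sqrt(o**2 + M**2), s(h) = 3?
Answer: -13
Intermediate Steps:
P(V) = 2*V
C(o, M) = -7 + sqrt(M**2 + o**2) (C(o, M) = -7 + sqrt(o**2 + M**2) = -7 + sqrt(M**2 + o**2))
C(P(s(4)), 0)*13 = (-7 + sqrt(0**2 + (2*3)**2))*13 = (-7 + sqrt(0 + 6**2))*13 = (-7 + sqrt(0 + 36))*13 = (-7 + sqrt(36))*13 = (-7 + 6)*13 = -1*13 = -13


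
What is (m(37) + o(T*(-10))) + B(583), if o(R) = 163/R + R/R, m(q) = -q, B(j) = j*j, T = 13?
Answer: 44180727/130 ≈ 3.3985e+5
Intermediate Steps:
B(j) = j²
o(R) = 1 + 163/R (o(R) = 163/R + 1 = 1 + 163/R)
(m(37) + o(T*(-10))) + B(583) = (-1*37 + (163 + 13*(-10))/((13*(-10)))) + 583² = (-37 + (163 - 130)/(-130)) + 339889 = (-37 - 1/130*33) + 339889 = (-37 - 33/130) + 339889 = -4843/130 + 339889 = 44180727/130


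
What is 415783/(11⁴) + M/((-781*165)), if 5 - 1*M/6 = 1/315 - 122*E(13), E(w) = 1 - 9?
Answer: 46568953547/1637229825 ≈ 28.444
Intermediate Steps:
E(w) = -8
M = -611732/105 (M = 30 - 6*(1/315 - 122*(-8)) = 30 - 6*(1/315 + 976) = 30 - 6*307441/315 = 30 - 614882/105 = -611732/105 ≈ -5826.0)
415783/(11⁴) + M/((-781*165)) = 415783/(11⁴) - 611732/(105*((-781*165))) = 415783/14641 - 611732/105/(-128865) = 415783*(1/14641) - 611732/105*(-1/128865) = 415783/14641 + 55612/1230075 = 46568953547/1637229825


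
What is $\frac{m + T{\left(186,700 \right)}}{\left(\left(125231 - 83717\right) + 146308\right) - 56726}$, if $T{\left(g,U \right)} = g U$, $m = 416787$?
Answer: $\frac{78141}{18728} \approx 4.1724$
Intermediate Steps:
$T{\left(g,U \right)} = U g$
$\frac{m + T{\left(186,700 \right)}}{\left(\left(125231 - 83717\right) + 146308\right) - 56726} = \frac{416787 + 700 \cdot 186}{\left(\left(125231 - 83717\right) + 146308\right) - 56726} = \frac{416787 + 130200}{\left(41514 + 146308\right) - 56726} = \frac{546987}{187822 - 56726} = \frac{546987}{131096} = 546987 \cdot \frac{1}{131096} = \frac{78141}{18728}$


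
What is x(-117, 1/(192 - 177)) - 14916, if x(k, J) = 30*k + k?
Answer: -18543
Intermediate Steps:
x(k, J) = 31*k
x(-117, 1/(192 - 177)) - 14916 = 31*(-117) - 14916 = -3627 - 14916 = -18543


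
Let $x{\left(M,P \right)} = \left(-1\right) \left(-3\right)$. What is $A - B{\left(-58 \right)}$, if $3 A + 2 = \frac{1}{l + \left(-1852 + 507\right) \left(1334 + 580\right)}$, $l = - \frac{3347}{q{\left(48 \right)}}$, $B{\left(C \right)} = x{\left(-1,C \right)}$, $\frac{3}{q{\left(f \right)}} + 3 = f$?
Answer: $- \frac{28869886}{7873605} \approx -3.6667$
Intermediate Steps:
$q{\left(f \right)} = \frac{3}{-3 + f}$
$x{\left(M,P \right)} = 3$
$B{\left(C \right)} = 3$
$l = -50205$ ($l = - \frac{3347}{3 \frac{1}{-3 + 48}} = - \frac{3347}{3 \cdot \frac{1}{45}} = - 3347 \frac{1}{\frac{1}{15}} = \left(-3347\right) 15 = -50205$)
$A = - \frac{5249071}{7873605}$ ($A = - \frac{2}{3} + \frac{1}{3 \left(-50205 + \left(-1852 + 507\right) \left(1334 + 580\right)\right)} = - \frac{2}{3} + \frac{1}{3 \left(-50205 - 2574330\right)} = - \frac{2}{3} + \frac{1}{3 \left(-2624535\right)} = - \frac{2}{3} + \frac{1}{3} \left(- \frac{1}{2624535}\right) = - \frac{2}{3} - \frac{1}{7873605} = - \frac{5249071}{7873605} \approx -0.66667$)
$A - B{\left(-58 \right)} = - \frac{5249071}{7873605} - 3 = - \frac{28869886}{7873605}$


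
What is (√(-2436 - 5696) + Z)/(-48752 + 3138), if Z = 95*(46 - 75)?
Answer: 2755/45614 - I*√2033/22807 ≈ 0.060398 - 0.001977*I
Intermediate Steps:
Z = -2755 (Z = 95*(-29) = -2755)
(√(-2436 - 5696) + Z)/(-48752 + 3138) = (√(-2436 - 5696) - 2755)/(-48752 + 3138) = (√(-8132) - 2755)/(-45614) = (2*I*√2033 - 2755)*(-1/45614) = (-2755 + 2*I*√2033)*(-1/45614) = 2755/45614 - I*√2033/22807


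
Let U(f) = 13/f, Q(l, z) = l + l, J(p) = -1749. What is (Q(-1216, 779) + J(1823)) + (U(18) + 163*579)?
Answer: 1623541/18 ≈ 90197.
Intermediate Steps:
Q(l, z) = 2*l
(Q(-1216, 779) + J(1823)) + (U(18) + 163*579) = (2*(-1216) - 1749) + (13/18 + 163*579) = (-2432 - 1749) + (13*(1/18) + 94377) = -4181 + (13/18 + 94377) = -4181 + 1698799/18 = 1623541/18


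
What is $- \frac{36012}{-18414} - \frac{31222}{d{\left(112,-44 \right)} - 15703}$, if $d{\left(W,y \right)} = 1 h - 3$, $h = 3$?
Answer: $\frac{190069724}{48192507} \approx 3.944$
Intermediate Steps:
$d{\left(W,y \right)} = 0$ ($d{\left(W,y \right)} = 1 \cdot 3 - 3 = 3 - 3 = 0$)
$- \frac{36012}{-18414} - \frac{31222}{d{\left(112,-44 \right)} - 15703} = - \frac{36012}{-18414} - \frac{31222}{0 - 15703} = \left(-36012\right) \left(- \frac{1}{18414}\right) - \frac{31222}{-15703} = \frac{6002}{3069} - - \frac{31222}{15703} = \frac{6002}{3069} + \frac{31222}{15703} = \frac{190069724}{48192507}$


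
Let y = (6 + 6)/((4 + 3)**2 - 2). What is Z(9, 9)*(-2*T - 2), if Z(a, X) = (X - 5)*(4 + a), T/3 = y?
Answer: -8632/47 ≈ -183.66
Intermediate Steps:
y = 12/47 (y = 12/(7**2 - 2) = 12/(49 - 2) = 12/47 ≈ 0.25532)
T = 36/47 (T = 3*(12/47) = 36/47 ≈ 0.76596)
Z(a, X) = (-5 + X)*(4 + a)
Z(9, 9)*(-2*T - 2) = (-20 - 5*9 + 4*9 + 9*9)*(-2*36/47 - 2) = (-20 - 45 + 36 + 81)*(-72/47 - 2) = 52*(-166/47) = -8632/47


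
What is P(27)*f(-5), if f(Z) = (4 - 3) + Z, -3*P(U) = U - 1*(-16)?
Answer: 172/3 ≈ 57.333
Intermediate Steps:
P(U) = -16/3 - U/3 (P(U) = -(U - 1*(-16))/3 = -(U + 16)/3 = -(16 + U)/3 = -16/3 - U/3)
f(Z) = 1 + Z
P(27)*f(-5) = (-16/3 - ⅓*27)*(1 - 5) = (-16/3 - 9)*(-4) = -43/3*(-4) = 172/3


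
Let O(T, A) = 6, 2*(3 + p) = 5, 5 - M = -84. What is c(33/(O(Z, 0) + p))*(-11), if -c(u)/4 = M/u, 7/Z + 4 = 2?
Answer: 1958/3 ≈ 652.67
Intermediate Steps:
M = 89 (M = 5 - 1*(-84) = 5 + 84 = 89)
p = -1/2 (p = -3 + (1/2)*5 = -3 + 5/2 = -1/2 ≈ -0.50000)
Z = -7/2 (Z = 7/(-4 + 2) = 7/(-2) = 7*(-1/2) = -7/2 ≈ -3.5000)
c(u) = -356/u
c(33/(O(Z, 0) + p))*(-11) = -356/(33/(6 - 1/2))*(-11) = -356/(33/(11/2))*(-11) = -356/((2/11)*33)*(-11) = -356/6*(-11) = -356*1/6*(-11) = -178/3*(-11) = 1958/3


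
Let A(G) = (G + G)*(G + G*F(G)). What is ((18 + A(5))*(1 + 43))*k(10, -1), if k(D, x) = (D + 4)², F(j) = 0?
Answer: 586432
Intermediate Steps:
k(D, x) = (4 + D)²
A(G) = 2*G² (A(G) = (G + G)*(G + G*0) = (2*G)*(G + 0) = (2*G)*G = 2*G²)
((18 + A(5))*(1 + 43))*k(10, -1) = ((18 + 2*5²)*(1 + 43))*(4 + 10)² = ((18 + 2*25)*44)*14² = ((18 + 50)*44)*196 = (68*44)*196 = 2992*196 = 586432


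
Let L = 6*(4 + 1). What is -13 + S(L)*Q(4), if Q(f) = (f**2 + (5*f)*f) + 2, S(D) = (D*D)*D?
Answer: 2645987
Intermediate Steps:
L = 30 (L = 6*5 = 30)
S(D) = D**3 (S(D) = D**2*D = D**3)
Q(f) = 2 + 6*f**2 (Q(f) = (f**2 + 5*f**2) + 2 = 6*f**2 + 2 = 2 + 6*f**2)
-13 + S(L)*Q(4) = -13 + 30**3*(2 + 6*4**2) = -13 + 27000*(2 + 6*16) = -13 + 27000*(2 + 96) = -13 + 27000*98 = -13 + 2646000 = 2645987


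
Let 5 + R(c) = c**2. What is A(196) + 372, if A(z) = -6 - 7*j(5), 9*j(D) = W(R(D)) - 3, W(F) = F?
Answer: 3175/9 ≈ 352.78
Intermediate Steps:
R(c) = -5 + c**2
j(D) = -8/9 + D**2/9 (j(D) = ((-5 + D**2) - 3)/9 = (-8 + D**2)/9 = -8/9 + D**2/9)
A(z) = -173/9 (A(z) = -6 - 7*(-8/9 + (1/9)*5**2) = -6 - 7*(-8/9 + (1/9)*25) = -6 - 7*(-8/9 + 25/9) = -6 - 7*17/9 = -6 - 119/9 = -173/9)
A(196) + 372 = -173/9 + 372 = 3175/9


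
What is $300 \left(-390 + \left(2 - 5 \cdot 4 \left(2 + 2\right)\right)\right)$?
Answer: $-140400$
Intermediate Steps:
$300 \left(-390 + \left(2 - 5 \cdot 4 \left(2 + 2\right)\right)\right) = 300 \left(-390 + \left(2 - 5 \cdot 4 \cdot 4\right)\right) = 300 \left(-390 + \left(2 - 80\right)\right) = 300 \left(-390 - 78\right) = 300 \left(-468\right) = -140400$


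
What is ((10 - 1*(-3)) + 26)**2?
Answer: 1521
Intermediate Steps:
((10 - 1*(-3)) + 26)**2 = ((10 + 3) + 26)**2 = (13 + 26)**2 = 39**2 = 1521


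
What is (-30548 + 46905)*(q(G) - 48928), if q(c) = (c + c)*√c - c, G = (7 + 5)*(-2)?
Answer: -799922728 - 1570272*I*√6 ≈ -7.9992e+8 - 3.8464e+6*I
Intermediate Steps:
G = -24 (G = 12*(-2) = -24)
q(c) = -c + 2*c^(3/2) (q(c) = (2*c)*√c - c = 2*c^(3/2) - c = -c + 2*c^(3/2))
(-30548 + 46905)*(q(G) - 48928) = (-30548 + 46905)*((-1*(-24) + 2*(-24)^(3/2)) - 48928) = 16357*((24 + 2*(-48*I*√6)) - 48928) = 16357*((24 - 96*I*√6) - 48928) = 16357*(-48904 - 96*I*√6) = -799922728 - 1570272*I*√6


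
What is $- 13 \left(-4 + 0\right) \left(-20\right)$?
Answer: $-1040$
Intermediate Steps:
$- 13 \left(-4 + 0\right) \left(-20\right) = \left(-13\right) \left(-4\right) \left(-20\right) = 52 \left(-20\right) = -1040$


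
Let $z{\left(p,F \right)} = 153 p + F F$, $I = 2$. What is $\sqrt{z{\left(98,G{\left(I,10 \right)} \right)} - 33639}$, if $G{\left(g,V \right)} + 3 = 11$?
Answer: $i \sqrt{18581} \approx 136.31 i$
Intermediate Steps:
$G{\left(g,V \right)} = 8$ ($G{\left(g,V \right)} = -3 + 11 = 8$)
$z{\left(p,F \right)} = F^{2} + 153 p$ ($z{\left(p,F \right)} = 153 p + F^{2} = F^{2} + 153 p$)
$\sqrt{z{\left(98,G{\left(I,10 \right)} \right)} - 33639} = \sqrt{\left(8^{2} + 153 \cdot 98\right) - 33639} = \sqrt{\left(64 + 14994\right) - 33639} = \sqrt{15058 - 33639} = \sqrt{-18581} = i \sqrt{18581}$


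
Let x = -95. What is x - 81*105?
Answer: -8600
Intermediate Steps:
x - 81*105 = -95 - 81*105 = -95 - 8505 = -8600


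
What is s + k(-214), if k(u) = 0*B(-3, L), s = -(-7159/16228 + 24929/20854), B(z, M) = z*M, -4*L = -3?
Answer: -127627013/169209356 ≈ -0.75426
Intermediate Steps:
L = ¾ (L = -¼*(-3) = ¾ ≈ 0.75000)
B(z, M) = M*z
s = -127627013/169209356 (s = -(-7159*1/16228 + 24929*(1/20854)) = -(-7159/16228 + 24929/20854) = -1*127627013/169209356 = -127627013/169209356 ≈ -0.75426)
k(u) = 0 (k(u) = 0*((¾)*(-3)) = 0*(-9/4) = 0)
s + k(-214) = -127627013/169209356 + 0 = -127627013/169209356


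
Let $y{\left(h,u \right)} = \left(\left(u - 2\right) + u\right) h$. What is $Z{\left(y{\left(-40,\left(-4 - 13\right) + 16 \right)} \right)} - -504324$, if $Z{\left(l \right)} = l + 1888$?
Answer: $506372$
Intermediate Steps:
$y{\left(h,u \right)} = h \left(-2 + 2 u\right)$ ($y{\left(h,u \right)} = \left(\left(u - 2\right) + u\right) h = \left(\left(-2 + u\right) + u\right) h = \left(-2 + 2 u\right) h = h \left(-2 + 2 u\right)$)
$Z{\left(l \right)} = 1888 + l$
$Z{\left(y{\left(-40,\left(-4 - 13\right) + 16 \right)} \right)} - -504324 = \left(1888 + 2 \left(-40\right) \left(-1 + \left(\left(-4 - 13\right) + 16\right)\right)\right) - -504324 = \left(1888 + 2 \left(-40\right) \left(-1 + \left(-17 + 16\right)\right)\right) + 504324 = \left(1888 + 2 \left(-40\right) \left(-1 - 1\right)\right) + 504324 = \left(1888 + 2 \left(-40\right) \left(-2\right)\right) + 504324 = \left(1888 + 160\right) + 504324 = 2048 + 504324 = 506372$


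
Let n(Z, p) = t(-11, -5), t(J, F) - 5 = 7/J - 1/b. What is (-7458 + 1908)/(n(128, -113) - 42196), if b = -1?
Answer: 20350/154699 ≈ 0.13155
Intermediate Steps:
t(J, F) = 6 + 7/J (t(J, F) = 5 + (7/J - 1/(-1)) = 5 + (7/J - 1*(-1)) = 5 + (7/J + 1) = 5 + (1 + 7/J) = 6 + 7/J)
n(Z, p) = 59/11 (n(Z, p) = 6 + 7/(-11) = 6 + 7*(-1/11) = 6 - 7/11 = 59/11)
(-7458 + 1908)/(n(128, -113) - 42196) = (-7458 + 1908)/(59/11 - 42196) = -5550/(-464097/11) = -5550*(-11/464097) = 20350/154699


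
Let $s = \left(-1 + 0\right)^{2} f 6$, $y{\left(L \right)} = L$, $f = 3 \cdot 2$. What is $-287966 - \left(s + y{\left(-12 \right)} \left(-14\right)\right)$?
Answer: $-288170$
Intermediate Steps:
$f = 6$
$s = 36$ ($s = \left(-1 + 0\right)^{2} \cdot 6 \cdot 6 = \left(-1\right)^{2} \cdot 6 \cdot 6 = 1 \cdot 6 \cdot 6 = 6 \cdot 6 = 36$)
$-287966 - \left(s + y{\left(-12 \right)} \left(-14\right)\right) = -287966 - \left(36 - -168\right) = -287966 - \left(36 + 168\right) = -287966 - 204 = -288170$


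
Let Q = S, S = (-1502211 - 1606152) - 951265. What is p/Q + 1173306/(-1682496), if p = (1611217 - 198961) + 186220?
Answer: -310525640261/284596161312 ≈ -1.0911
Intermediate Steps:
S = -4059628 (S = -3108363 - 951265 = -4059628)
p = 1598476 (p = 1412256 + 186220 = 1598476)
Q = -4059628
p/Q + 1173306/(-1682496) = 1598476/(-4059628) + 1173306/(-1682496) = 1598476*(-1/4059628) + 1173306*(-1/1682496) = -399619/1014907 - 195551/280416 = -310525640261/284596161312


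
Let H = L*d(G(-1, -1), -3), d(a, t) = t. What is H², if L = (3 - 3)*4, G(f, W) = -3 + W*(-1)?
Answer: 0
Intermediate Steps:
G(f, W) = -3 - W
L = 0 (L = 0*4 = 0)
H = 0 (H = 0*(-3) = 0)
H² = 0² = 0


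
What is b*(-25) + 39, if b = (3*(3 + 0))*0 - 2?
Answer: 89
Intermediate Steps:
b = -2 (b = (3*3)*0 - 2 = 9*0 - 2 = 0 - 2 = -2)
b*(-25) + 39 = -2*(-25) + 39 = 50 + 39 = 89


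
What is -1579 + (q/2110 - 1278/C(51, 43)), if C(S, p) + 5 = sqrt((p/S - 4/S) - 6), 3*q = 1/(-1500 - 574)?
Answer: -4614482089217/3374003940 + 639*I*sqrt(1513)/257 ≈ -1367.7 + 96.714*I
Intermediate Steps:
q = -1/6222 (q = 1/(3*(-1500 - 574)) = (1/3)/(-2074) = (1/3)*(-1/2074) = -1/6222 ≈ -0.00016072)
C(S, p) = -5 + sqrt(-6 - 4/S + p/S) (C(S, p) = -5 + sqrt((p/S - 4/S) - 6) = -5 + sqrt((-4/S + p/S) - 6) = -5 + sqrt(-6 - 4/S + p/S))
-1579 + (q/2110 - 1278/C(51, 43)) = -1579 + (-1/6222/2110 - 1278/(-5 + sqrt((-4 + 43 - 6*51)/51))) = -1579 + (-1/6222*1/2110 - 1278/(-5 + sqrt((-4 + 43 - 306)/51))) = -1579 + (-1/13128420 - 1278/(-5 + sqrt((1/51)*(-267)))) = -1579 + (-1/13128420 - 1278/(-5 + sqrt(-89/17))) = -1579 + (-1/13128420 - 1278/(-5 + I*sqrt(1513)/17)) = -20729775181/13128420 - 1278/(-5 + I*sqrt(1513)/17)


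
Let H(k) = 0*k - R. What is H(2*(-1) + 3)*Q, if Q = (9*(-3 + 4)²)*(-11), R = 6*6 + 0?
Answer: 3564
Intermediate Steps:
R = 36 (R = 36 + 0 = 36)
H(k) = -36 (H(k) = 0*k - 1*36 = 0 - 36 = -36)
Q = -99 (Q = (9*1²)*(-11) = (9*1)*(-11) = 9*(-11) = -99)
H(2*(-1) + 3)*Q = -36*(-99) = 3564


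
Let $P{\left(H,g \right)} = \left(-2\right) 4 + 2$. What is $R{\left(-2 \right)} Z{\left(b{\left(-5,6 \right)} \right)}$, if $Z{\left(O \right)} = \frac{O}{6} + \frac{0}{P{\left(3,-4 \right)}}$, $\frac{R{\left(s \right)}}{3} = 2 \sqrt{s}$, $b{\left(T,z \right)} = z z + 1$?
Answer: $37 i \sqrt{2} \approx 52.326 i$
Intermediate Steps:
$b{\left(T,z \right)} = 1 + z^{2}$ ($b{\left(T,z \right)} = z^{2} + 1 = 1 + z^{2}$)
$R{\left(s \right)} = 6 \sqrt{s}$ ($R{\left(s \right)} = 3 \cdot 2 \sqrt{s} = 6 \sqrt{s}$)
$P{\left(H,g \right)} = -6$ ($P{\left(H,g \right)} = -8 + 2 = -6$)
$Z{\left(O \right)} = \frac{O}{6}$ ($Z{\left(O \right)} = \frac{O}{6} + \frac{0}{-6} = O \frac{1}{6} + 0 \left(- \frac{1}{6}\right) = \frac{O}{6} + 0 = \frac{O}{6}$)
$R{\left(-2 \right)} Z{\left(b{\left(-5,6 \right)} \right)} = 6 \sqrt{-2} \frac{1 + 6^{2}}{6} = 6 i \sqrt{2} \frac{1 + 36}{6} = 6 i \sqrt{2} \cdot \frac{1}{6} \cdot 37 = 6 i \sqrt{2} \cdot \frac{37}{6} = 37 i \sqrt{2}$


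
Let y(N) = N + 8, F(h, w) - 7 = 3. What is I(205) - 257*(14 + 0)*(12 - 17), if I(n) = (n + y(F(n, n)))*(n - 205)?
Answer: 17990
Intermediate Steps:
F(h, w) = 10 (F(h, w) = 7 + 3 = 10)
y(N) = 8 + N
I(n) = (-205 + n)*(18 + n) (I(n) = (n + (8 + 10))*(n - 205) = (n + 18)*(-205 + n) = (18 + n)*(-205 + n) = (-205 + n)*(18 + n))
I(205) - 257*(14 + 0)*(12 - 17) = (-3690 + 205² - 187*205) - 257*(14 + 0)*(12 - 17) = (-3690 + 42025 - 38335) - 257*14*(-5) = 0 - 257*(-70) = 0 - 1*(-17990) = 0 + 17990 = 17990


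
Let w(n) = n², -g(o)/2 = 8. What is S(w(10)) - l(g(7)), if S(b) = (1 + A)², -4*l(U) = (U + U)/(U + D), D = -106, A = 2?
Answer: 553/61 ≈ 9.0656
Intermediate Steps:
g(o) = -16 (g(o) = -2*8 = -16)
l(U) = -U/(2*(-106 + U)) (l(U) = -(U + U)/(4*(U - 106)) = -2*U/(4*(-106 + U)) = -U/(2*(-106 + U)))
S(b) = 9 (S(b) = (1 + 2)² = 3² = 9)
S(w(10)) - l(g(7)) = 9 - (-1)*(-16)/(-212 + 2*(-16)) = 9 - (-1)*(-16)/(-212 - 32) = 9 - (-1)*(-16)/(-244) = 9 - (-1)*(-16)*(-1)/244 = 9 - 1*(-4/61) = 9 + 4/61 = 553/61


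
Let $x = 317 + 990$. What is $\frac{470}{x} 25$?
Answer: $\frac{11750}{1307} \approx 8.9901$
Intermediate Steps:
$x = 1307$
$\frac{470}{x} 25 = \frac{470}{1307} \cdot 25 = \frac{11750}{1307}$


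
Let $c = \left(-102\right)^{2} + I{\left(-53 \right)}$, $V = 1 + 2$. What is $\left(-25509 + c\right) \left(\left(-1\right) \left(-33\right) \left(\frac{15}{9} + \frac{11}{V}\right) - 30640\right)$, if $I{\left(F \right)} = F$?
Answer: $461773312$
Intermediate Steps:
$V = 3$
$c = 10351$ ($c = \left(-102\right)^{2} - 53 = 10404 - 53 = 10351$)
$\left(-25509 + c\right) \left(\left(-1\right) \left(-33\right) \left(\frac{15}{9} + \frac{11}{V}\right) - 30640\right) = \left(-25509 + 10351\right) \left(\left(-1\right) \left(-33\right) \left(\frac{15}{9} + \frac{11}{3}\right) - 30640\right) = - 15158 \left(33 \left(15 \cdot \frac{1}{9} + 11 \cdot \frac{1}{3}\right) - 30640\right) = - 15158 \left(33 \left(\frac{5}{3} + \frac{11}{3}\right) - 30640\right) = - 15158 \left(33 \cdot \frac{16}{3} - 30640\right) = - 15158 \left(176 - 30640\right) = \left(-15158\right) \left(-30464\right) = 461773312$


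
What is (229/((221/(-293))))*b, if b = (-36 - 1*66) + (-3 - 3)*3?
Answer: 8051640/221 ≈ 36433.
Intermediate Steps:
b = -120 (b = (-36 - 66) - 6*3 = -102 - 18 = -120)
(229/((221/(-293))))*b = (229/((221/(-293))))*(-120) = (229/((221*(-1/293))))*(-120) = (229/(-221/293))*(-120) = (229*(-293/221))*(-120) = -67097/221*(-120) = 8051640/221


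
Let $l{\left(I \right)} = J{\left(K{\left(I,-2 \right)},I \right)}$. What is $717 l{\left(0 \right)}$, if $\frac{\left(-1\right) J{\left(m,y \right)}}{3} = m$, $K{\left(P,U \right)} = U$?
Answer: $4302$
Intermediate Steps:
$J{\left(m,y \right)} = - 3 m$
$l{\left(I \right)} = 6$ ($l{\left(I \right)} = \left(-3\right) \left(-2\right) = 6$)
$717 l{\left(0 \right)} = 717 \cdot 6 = 4302$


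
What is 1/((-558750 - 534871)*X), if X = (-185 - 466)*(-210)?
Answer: -1/149508926910 ≈ -6.6886e-12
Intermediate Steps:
X = 136710 (X = -651*(-210) = 136710)
1/((-558750 - 534871)*X) = 1/(-558750 - 534871*136710) = (1/136710)/(-1093621) = -1/1093621*1/136710 = -1/149508926910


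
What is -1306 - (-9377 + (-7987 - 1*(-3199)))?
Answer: 12859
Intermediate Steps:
-1306 - (-9377 + (-7987 - 1*(-3199))) = -1306 - (-9377 + (-7987 + 3199)) = -1306 - (-9377 - 4788) = -1306 - 1*(-14165) = -1306 + 14165 = 12859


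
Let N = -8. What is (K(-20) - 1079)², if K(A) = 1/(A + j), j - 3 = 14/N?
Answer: 6549503041/5625 ≈ 1.1644e+6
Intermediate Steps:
j = 5/4 (j = 3 + 14/(-8) = 3 + 14*(-⅛) = 3 - 7/4 = 5/4 ≈ 1.2500)
K(A) = 1/(5/4 + A) (K(A) = 1/(A + 5/4) = 1/(5/4 + A))
(K(-20) - 1079)² = (4/(5 + 4*(-20)) - 1079)² = (4/(5 - 80) - 1079)² = (4/(-75) - 1079)² = (4*(-1/75) - 1079)² = (-4/75 - 1079)² = (-80929/75)² = 6549503041/5625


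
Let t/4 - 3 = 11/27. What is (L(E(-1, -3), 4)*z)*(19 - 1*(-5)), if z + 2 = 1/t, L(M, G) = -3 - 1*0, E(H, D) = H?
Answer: 6381/46 ≈ 138.72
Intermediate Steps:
t = 368/27 (t = 12 + 4*(11/27) = 12 + 44/27 = 368/27 ≈ 13.630)
L(M, G) = -3 (L(M, G) = -3 + 0 = -3)
z = -709/368 (z = -2 + 1/(368/27) = -2 + 27/368 = -709/368 ≈ -1.9266)
(L(E(-1, -3), 4)*z)*(19 - 1*(-5)) = (-3*(-709/368))*(19 - 1*(-5)) = 2127*(19 + 5)/368 = (2127/368)*24 = 6381/46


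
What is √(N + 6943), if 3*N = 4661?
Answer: √76470/3 ≈ 92.177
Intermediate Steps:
N = 4661/3 (N = (⅓)*4661 = 4661/3 ≈ 1553.7)
√(N + 6943) = √(4661/3 + 6943) = √(25490/3) = √76470/3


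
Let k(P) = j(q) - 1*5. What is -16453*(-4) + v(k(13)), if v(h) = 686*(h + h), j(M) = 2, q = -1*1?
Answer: 61696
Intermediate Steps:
q = -1
k(P) = -3 (k(P) = 2 - 1*5 = 2 - 5 = -3)
v(h) = 1372*h (v(h) = 686*(2*h) = 1372*h)
-16453*(-4) + v(k(13)) = -16453*(-4) + 1372*(-3) = 65812 - 4116 = 61696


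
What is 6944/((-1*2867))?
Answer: -6944/2867 ≈ -2.4220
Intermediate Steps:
6944/((-1*2867)) = 6944/(-2867) = 6944*(-1/2867) = -6944/2867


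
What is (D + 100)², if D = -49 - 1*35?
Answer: 256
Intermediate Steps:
D = -84 (D = -49 - 35 = -84)
(D + 100)² = (-84 + 100)² = 16² = 256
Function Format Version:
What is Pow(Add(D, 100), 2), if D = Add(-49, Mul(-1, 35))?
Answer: 256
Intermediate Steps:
D = -84 (D = Add(-49, -35) = -84)
Pow(Add(D, 100), 2) = Pow(Add(-84, 100), 2) = Pow(16, 2) = 256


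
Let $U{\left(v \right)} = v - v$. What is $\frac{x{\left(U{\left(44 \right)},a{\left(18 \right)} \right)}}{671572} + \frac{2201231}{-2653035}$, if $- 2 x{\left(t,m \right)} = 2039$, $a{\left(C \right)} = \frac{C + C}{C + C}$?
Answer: $- \frac{269270886239}{323946185640} \approx -0.83122$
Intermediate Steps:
$a{\left(C \right)} = 1$ ($a{\left(C \right)} = \frac{2 C}{2 C} = 2 C \frac{1}{2 C} = 1$)
$U{\left(v \right)} = 0$
$x{\left(t,m \right)} = - \frac{2039}{2}$ ($x{\left(t,m \right)} = \left(- \frac{1}{2}\right) 2039 = - \frac{2039}{2}$)
$\frac{x{\left(U{\left(44 \right)},a{\left(18 \right)} \right)}}{671572} + \frac{2201231}{-2653035} = - \frac{2039}{2 \cdot 671572} + \frac{2201231}{-2653035} = \left(- \frac{2039}{2}\right) \frac{1}{671572} + 2201231 \left(- \frac{1}{2653035}\right) = - \frac{2039}{1343144} - \frac{2201231}{2653035} = - \frac{269270886239}{323946185640}$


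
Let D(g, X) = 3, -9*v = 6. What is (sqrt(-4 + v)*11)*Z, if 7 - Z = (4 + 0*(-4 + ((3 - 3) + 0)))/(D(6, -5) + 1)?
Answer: 22*I*sqrt(42) ≈ 142.58*I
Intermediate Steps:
v = -2/3 (v = -1/9*6 = -2/3 ≈ -0.66667)
Z = 6 (Z = 7 - (4 + 0*(-4 + ((3 - 3) + 0)))/(3 + 1) = 7 - (4 + 0*(-4 + (0 + 0)))/4 = 7 - (4 + 0*(-4 + 0))/4 = 7 - (4 + 0*(-4))/4 = 7 - (4 + 0)/4 = 7 - 4/4 = 7 - 1*1 = 7 - 1 = 6)
(sqrt(-4 + v)*11)*Z = (sqrt(-4 - 2/3)*11)*6 = (sqrt(-14/3)*11)*6 = ((I*sqrt(42)/3)*11)*6 = (11*I*sqrt(42)/3)*6 = 22*I*sqrt(42)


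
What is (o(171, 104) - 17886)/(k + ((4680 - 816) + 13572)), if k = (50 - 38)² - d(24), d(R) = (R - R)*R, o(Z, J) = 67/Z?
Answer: -3058439/3006180 ≈ -1.0174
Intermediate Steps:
d(R) = 0 (d(R) = 0*R = 0)
k = 144 (k = (50 - 38)² - 1*0 = 12² + 0 = 144 + 0 = 144)
(o(171, 104) - 17886)/(k + ((4680 - 816) + 13572)) = (67/171 - 17886)/(144 + ((4680 - 816) + 13572)) = (67*(1/171) - 17886)/(144 + (3864 + 13572)) = (67/171 - 17886)/(144 + 17436) = -3058439/171/17580 = -3058439/171*1/17580 = -3058439/3006180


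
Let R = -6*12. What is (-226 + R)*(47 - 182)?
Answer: 40230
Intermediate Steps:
R = -72
(-226 + R)*(47 - 182) = (-226 - 72)*(47 - 182) = -298*(-135) = 40230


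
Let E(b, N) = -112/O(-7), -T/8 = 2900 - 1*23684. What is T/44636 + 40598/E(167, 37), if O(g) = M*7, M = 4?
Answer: -226433405/22318 ≈ -10146.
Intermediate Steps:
O(g) = 28 (O(g) = 4*7 = 28)
T = 166272 (T = -8*(2900 - 1*23684) = -8*(2900 - 23684) = -8*(-20784) = 166272)
E(b, N) = -4 (E(b, N) = -112/28 = -112*1/28 = -4)
T/44636 + 40598/E(167, 37) = 166272/44636 + 40598/(-4) = 166272*(1/44636) + 40598*(-¼) = 41568/11159 - 20299/2 = -226433405/22318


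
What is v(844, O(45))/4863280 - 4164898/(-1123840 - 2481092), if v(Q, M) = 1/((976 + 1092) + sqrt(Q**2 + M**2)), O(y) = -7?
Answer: 4512118321648307471/3905468927166188340 - 17*sqrt(2465)/17333892243920 ≈ 1.1553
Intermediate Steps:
v(Q, M) = 1/(2068 + sqrt(M**2 + Q**2))
v(844, O(45))/4863280 - 4164898/(-1123840 - 2481092) = 1/((2068 + sqrt((-7)**2 + 844**2))*4863280) - 4164898/(-1123840 - 2481092) = (1/4863280)/(2068 + sqrt(49 + 712336)) - 4164898/(-3604932) = (1/4863280)/(2068 + sqrt(712385)) - 4164898*(-1/3604932) = (1/4863280)/(2068 + 17*sqrt(2465)) + 2082449/1802466 = 1/(4863280*(2068 + 17*sqrt(2465))) + 2082449/1802466 = 2082449/1802466 + 1/(4863280*(2068 + 17*sqrt(2465)))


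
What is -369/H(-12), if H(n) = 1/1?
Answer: -369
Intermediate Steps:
H(n) = 1
-369/H(-12) = -369/1 = -369*1 = -369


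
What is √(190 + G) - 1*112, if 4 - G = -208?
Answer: -112 + √402 ≈ -91.950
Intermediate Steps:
G = 212 (G = 4 - 1*(-208) = 4 + 208 = 212)
√(190 + G) - 1*112 = √(190 + 212) - 1*112 = √402 - 112 = -112 + √402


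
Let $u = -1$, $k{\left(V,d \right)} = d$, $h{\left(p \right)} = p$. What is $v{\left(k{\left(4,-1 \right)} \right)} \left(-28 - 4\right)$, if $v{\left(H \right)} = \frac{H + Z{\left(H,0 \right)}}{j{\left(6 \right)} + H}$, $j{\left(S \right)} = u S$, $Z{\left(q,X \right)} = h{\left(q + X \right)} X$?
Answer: $- \frac{32}{7} \approx -4.5714$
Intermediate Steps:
$Z{\left(q,X \right)} = X \left(X + q\right)$ ($Z{\left(q,X \right)} = \left(q + X\right) X = \left(X + q\right) X = X \left(X + q\right)$)
$j{\left(S \right)} = - S$
$v{\left(H \right)} = \frac{H}{-6 + H}$ ($v{\left(H \right)} = \frac{H + 0 \left(0 + H\right)}{\left(-1\right) 6 + H} = \frac{H + 0 H}{-6 + H} = \frac{H + 0}{-6 + H} = \frac{H}{-6 + H}$)
$v{\left(k{\left(4,-1 \right)} \right)} \left(-28 - 4\right) = - \frac{1}{-6 - 1} \left(-28 - 4\right) = - \frac{1}{-7} \left(-32\right) = \left(-1\right) \left(- \frac{1}{7}\right) \left(-32\right) = \frac{1}{7} \left(-32\right) = - \frac{32}{7}$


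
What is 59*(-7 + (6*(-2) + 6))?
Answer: -767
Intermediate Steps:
59*(-7 + (6*(-2) + 6)) = 59*(-7 + (-12 + 6)) = 59*(-7 - 6) = 59*(-13) = -767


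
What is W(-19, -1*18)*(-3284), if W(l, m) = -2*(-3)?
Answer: -19704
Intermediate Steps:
W(l, m) = 6
W(-19, -1*18)*(-3284) = 6*(-3284) = -19704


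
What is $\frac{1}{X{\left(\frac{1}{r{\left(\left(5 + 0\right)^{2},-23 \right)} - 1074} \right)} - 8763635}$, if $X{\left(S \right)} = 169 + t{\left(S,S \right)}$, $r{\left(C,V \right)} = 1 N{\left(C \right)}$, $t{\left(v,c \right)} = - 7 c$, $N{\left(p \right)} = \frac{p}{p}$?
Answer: $- \frac{1073}{9403199011} \approx -1.1411 \cdot 10^{-7}$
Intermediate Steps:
$N{\left(p \right)} = 1$
$r{\left(C,V \right)} = 1$ ($r{\left(C,V \right)} = 1 \cdot 1 = 1$)
$X{\left(S \right)} = 169 - 7 S$
$\frac{1}{X{\left(\frac{1}{r{\left(\left(5 + 0\right)^{2},-23 \right)} - 1074} \right)} - 8763635} = \frac{1}{\left(169 - \frac{7}{1 - 1074}\right) - 8763635} = \frac{1}{\left(169 - \frac{7}{-1073}\right) - 8763635} = \frac{1}{\left(169 - - \frac{7}{1073}\right) - 8763635} = \frac{1}{\left(169 + \frac{7}{1073}\right) - 8763635} = \frac{1}{\frac{181344}{1073} - 8763635} = \frac{1}{- \frac{9403199011}{1073}} = - \frac{1073}{9403199011}$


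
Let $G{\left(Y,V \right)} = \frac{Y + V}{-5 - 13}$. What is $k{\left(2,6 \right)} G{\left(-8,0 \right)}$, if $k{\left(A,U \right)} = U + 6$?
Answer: $\frac{16}{3} \approx 5.3333$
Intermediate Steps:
$k{\left(A,U \right)} = 6 + U$
$G{\left(Y,V \right)} = - \frac{V}{18} - \frac{Y}{18}$ ($G{\left(Y,V \right)} = \frac{V + Y}{-18} = \left(V + Y\right) \left(- \frac{1}{18}\right) = - \frac{V}{18} - \frac{Y}{18}$)
$k{\left(2,6 \right)} G{\left(-8,0 \right)} = \left(6 + 6\right) \left(\left(- \frac{1}{18}\right) 0 - - \frac{4}{9}\right) = 12 \left(0 + \frac{4}{9}\right) = 12 \cdot \frac{4}{9} = \frac{16}{3}$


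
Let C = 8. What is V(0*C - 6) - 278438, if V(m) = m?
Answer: -278444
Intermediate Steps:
V(0*C - 6) - 278438 = (0*8 - 6) - 278438 = (0 - 6) - 278438 = -6 - 278438 = -278444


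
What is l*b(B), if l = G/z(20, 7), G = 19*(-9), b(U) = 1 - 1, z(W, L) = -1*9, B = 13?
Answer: 0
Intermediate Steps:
z(W, L) = -9
b(U) = 0
G = -171
l = 19 (l = -171/(-9) = -171*(-1/9) = 19)
l*b(B) = 19*0 = 0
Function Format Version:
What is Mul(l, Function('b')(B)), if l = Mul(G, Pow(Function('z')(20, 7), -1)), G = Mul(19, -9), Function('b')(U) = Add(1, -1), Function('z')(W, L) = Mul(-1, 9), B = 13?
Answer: 0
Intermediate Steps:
Function('z')(W, L) = -9
Function('b')(U) = 0
G = -171
l = 19 (l = Mul(-171, Pow(-9, -1)) = Mul(-171, Rational(-1, 9)) = 19)
Mul(l, Function('b')(B)) = Mul(19, 0) = 0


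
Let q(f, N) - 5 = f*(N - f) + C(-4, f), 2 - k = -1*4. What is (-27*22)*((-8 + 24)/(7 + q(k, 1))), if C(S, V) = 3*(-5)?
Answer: 288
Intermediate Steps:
C(S, V) = -15
k = 6 (k = 2 - (-1)*4 = 2 - 1*(-4) = 2 + 4 = 6)
q(f, N) = -10 + f*(N - f) (q(f, N) = 5 + (f*(N - f) - 15) = 5 + (-15 + f*(N - f)) = -10 + f*(N - f))
(-27*22)*((-8 + 24)/(7 + q(k, 1))) = (-27*22)*((-8 + 24)/(7 + (-10 - 1*6² + 1*6))) = -9504/(7 + (-10 - 1*36 + 6)) = -9504/(7 + (-10 - 36 + 6)) = -9504/(7 - 40) = -9504/(-33) = -9504*(-1)/33 = -594*(-16/33) = 288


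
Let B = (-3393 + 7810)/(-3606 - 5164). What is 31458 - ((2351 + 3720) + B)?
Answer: 222648407/8770 ≈ 25388.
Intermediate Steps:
B = -4417/8770 (B = 4417/(-8770) = 4417*(-1/8770) = -4417/8770 ≈ -0.50365)
31458 - ((2351 + 3720) + B) = 31458 - ((2351 + 3720) - 4417/8770) = 31458 - (6071 - 4417/8770) = 31458 - 1*53238253/8770 = 31458 - 53238253/8770 = 222648407/8770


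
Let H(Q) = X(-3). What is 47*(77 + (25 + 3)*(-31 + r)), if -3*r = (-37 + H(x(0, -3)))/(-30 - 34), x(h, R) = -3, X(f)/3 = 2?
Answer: -1794695/48 ≈ -37390.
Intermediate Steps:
X(f) = 6 (X(f) = 3*2 = 6)
H(Q) = 6
r = -31/192 (r = -(-37 + 6)/(3*(-30 - 34)) = -(-31)/(3*(-64)) = -(-31)*(-1)/(3*64) = -⅓*31/64 = -31/192 ≈ -0.16146)
47*(77 + (25 + 3)*(-31 + r)) = 47*(77 + (25 + 3)*(-31 - 31/192)) = 47*(77 + 28*(-5983/192)) = 47*(77 - 41881/48) = 47*(-38185/48) = -1794695/48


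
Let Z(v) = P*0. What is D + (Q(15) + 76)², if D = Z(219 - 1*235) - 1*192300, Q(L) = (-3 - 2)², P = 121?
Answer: -182099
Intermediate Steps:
Z(v) = 0 (Z(v) = 121*0 = 0)
Q(L) = 25 (Q(L) = (-5)² = 25)
D = -192300 (D = 0 - 1*192300 = 0 - 192300 = -192300)
D + (Q(15) + 76)² = -192300 + (25 + 76)² = -192300 + 101² = -192300 + 10201 = -182099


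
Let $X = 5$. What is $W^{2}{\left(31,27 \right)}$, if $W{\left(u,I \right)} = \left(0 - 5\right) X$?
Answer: $625$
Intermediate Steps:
$W{\left(u,I \right)} = -25$ ($W{\left(u,I \right)} = \left(0 - 5\right) 5 = \left(-5\right) 5 = -25$)
$W^{2}{\left(31,27 \right)} = \left(-25\right)^{2} = 625$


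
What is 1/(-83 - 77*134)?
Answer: -1/10401 ≈ -9.6145e-5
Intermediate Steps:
1/(-83 - 77*134) = 1/(-83 - 10318) = 1/(-10401) = -1/10401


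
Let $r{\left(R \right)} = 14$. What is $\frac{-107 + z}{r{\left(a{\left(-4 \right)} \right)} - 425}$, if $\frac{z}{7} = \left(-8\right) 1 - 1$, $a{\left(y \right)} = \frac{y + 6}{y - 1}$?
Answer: $\frac{170}{411} \approx 0.41363$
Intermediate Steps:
$a{\left(y \right)} = \frac{6 + y}{-1 + y}$
$z = -63$ ($z = 7 \left(\left(-8\right) 1 - 1\right) = 7 \left(-8 - 1\right) = 7 \left(-9\right) = -63$)
$\frac{-107 + z}{r{\left(a{\left(-4 \right)} \right)} - 425} = \frac{-107 - 63}{14 - 425} = - \frac{170}{-411} = \left(-170\right) \left(- \frac{1}{411}\right) = \frac{170}{411}$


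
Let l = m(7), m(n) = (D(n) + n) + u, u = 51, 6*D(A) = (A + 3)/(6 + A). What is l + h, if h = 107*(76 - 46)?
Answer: 127457/39 ≈ 3268.1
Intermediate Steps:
D(A) = (3 + A)/(6*(6 + A)) (D(A) = ((A + 3)/(6 + A))/6 = ((3 + A)/(6 + A))/6 = (3 + A)/(6*(6 + A)))
h = 3210 (h = 107*30 = 3210)
m(n) = 51 + n + (3 + n)/(6*(6 + n)) (m(n) = ((3 + n)/(6*(6 + n)) + n) + 51 = (n + (3 + n)/(6*(6 + n))) + 51 = 51 + n + (3 + n)/(6*(6 + n)))
l = 2267/39 (l = (1839 + 6*7² + 343*7)/(6*(6 + 7)) = (⅙)*(1839 + 6*49 + 2401)/13 = (⅙)*(1/13)*(1839 + 294 + 2401) = (⅙)*(1/13)*4534 = 2267/39 ≈ 58.128)
l + h = 2267/39 + 3210 = 127457/39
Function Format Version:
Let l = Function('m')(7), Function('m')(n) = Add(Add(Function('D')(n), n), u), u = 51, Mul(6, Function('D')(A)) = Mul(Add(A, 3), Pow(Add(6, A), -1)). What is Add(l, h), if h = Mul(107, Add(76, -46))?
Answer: Rational(127457, 39) ≈ 3268.1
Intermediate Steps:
Function('D')(A) = Mul(Rational(1, 6), Pow(Add(6, A), -1), Add(3, A)) (Function('D')(A) = Mul(Rational(1, 6), Mul(Add(A, 3), Pow(Add(6, A), -1))) = Mul(Rational(1, 6), Mul(Add(3, A), Pow(Add(6, A), -1))) = Mul(Rational(1, 6), Mul(Pow(Add(6, A), -1), Add(3, A))) = Mul(Rational(1, 6), Pow(Add(6, A), -1), Add(3, A)))
h = 3210 (h = Mul(107, 30) = 3210)
Function('m')(n) = Add(51, n, Mul(Rational(1, 6), Pow(Add(6, n), -1), Add(3, n))) (Function('m')(n) = Add(Add(Mul(Rational(1, 6), Pow(Add(6, n), -1), Add(3, n)), n), 51) = Add(Add(n, Mul(Rational(1, 6), Pow(Add(6, n), -1), Add(3, n))), 51) = Add(51, n, Mul(Rational(1, 6), Pow(Add(6, n), -1), Add(3, n))))
l = Rational(2267, 39) (l = Mul(Rational(1, 6), Pow(Add(6, 7), -1), Add(1839, Mul(6, Pow(7, 2)), Mul(343, 7))) = Mul(Rational(1, 6), Pow(13, -1), Add(1839, Mul(6, 49), 2401)) = Mul(Rational(1, 6), Rational(1, 13), Add(1839, 294, 2401)) = Mul(Rational(1, 6), Rational(1, 13), 4534) = Rational(2267, 39) ≈ 58.128)
Add(l, h) = Add(Rational(2267, 39), 3210) = Rational(127457, 39)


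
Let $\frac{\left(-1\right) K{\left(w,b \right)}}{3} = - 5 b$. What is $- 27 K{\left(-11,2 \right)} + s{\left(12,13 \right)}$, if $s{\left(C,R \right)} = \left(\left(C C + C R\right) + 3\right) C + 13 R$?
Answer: $2995$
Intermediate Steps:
$K{\left(w,b \right)} = 15 b$ ($K{\left(w,b \right)} = - 3 \left(- 5 b\right) = 15 b$)
$s{\left(C,R \right)} = 13 R + C \left(3 + C^{2} + C R\right)$ ($s{\left(C,R \right)} = \left(\left(C^{2} + C R\right) + 3\right) C + 13 R = \left(3 + C^{2} + C R\right) C + 13 R = C \left(3 + C^{2} + C R\right) + 13 R = 13 R + C \left(3 + C^{2} + C R\right)$)
$- 27 K{\left(-11,2 \right)} + s{\left(12,13 \right)} = - 27 \cdot 15 \cdot 2 + \left(12^{3} + 3 \cdot 12 + 13 \cdot 13 + 13 \cdot 12^{2}\right) = \left(-27\right) 30 + \left(1728 + 36 + 169 + 13 \cdot 144\right) = -810 + \left(1728 + 36 + 169 + 1872\right) = -810 + 3805 = 2995$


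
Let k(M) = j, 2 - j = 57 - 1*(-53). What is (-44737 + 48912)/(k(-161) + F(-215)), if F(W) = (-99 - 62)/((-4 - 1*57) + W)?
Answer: -50100/1289 ≈ -38.867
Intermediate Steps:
F(W) = -161/(-61 + W) (F(W) = -161/((-4 - 57) + W) = -161/(-61 + W))
j = -108 (j = 2 - (57 - 1*(-53)) = 2 - (57 + 53) = 2 - 1*110 = 2 - 110 = -108)
k(M) = -108
(-44737 + 48912)/(k(-161) + F(-215)) = (-44737 + 48912)/(-108 - 161/(-61 - 215)) = 4175/(-108 - 161/(-276)) = 4175/(-108 - 161*(-1/276)) = 4175/(-108 + 7/12) = 4175/(-1289/12) = 4175*(-12/1289) = -50100/1289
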